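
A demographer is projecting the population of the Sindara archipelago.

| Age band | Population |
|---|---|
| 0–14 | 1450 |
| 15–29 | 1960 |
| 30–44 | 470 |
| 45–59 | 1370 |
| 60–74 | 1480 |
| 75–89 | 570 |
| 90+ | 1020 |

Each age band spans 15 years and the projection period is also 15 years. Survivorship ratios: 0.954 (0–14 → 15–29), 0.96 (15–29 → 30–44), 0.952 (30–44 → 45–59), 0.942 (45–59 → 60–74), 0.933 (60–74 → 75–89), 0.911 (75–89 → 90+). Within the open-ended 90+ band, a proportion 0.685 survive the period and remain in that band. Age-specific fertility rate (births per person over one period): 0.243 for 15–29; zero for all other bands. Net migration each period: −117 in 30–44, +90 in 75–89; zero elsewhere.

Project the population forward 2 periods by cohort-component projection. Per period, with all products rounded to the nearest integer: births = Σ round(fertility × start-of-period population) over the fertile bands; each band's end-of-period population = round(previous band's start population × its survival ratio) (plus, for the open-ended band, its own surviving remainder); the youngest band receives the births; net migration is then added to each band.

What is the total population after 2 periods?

7571

— Period 1 —
Births: 1960 × 0.243 = 476
15–29: 1450 × 0.954 = 1383
30–44: 1960 × 0.96 = 1882
45–59: 470 × 0.952 = 447
60–74: 1370 × 0.942 = 1291
75–89: 1480 × 0.933 = 1381
90+: 570 × 0.911 + 1020 × 0.685 = 519 + 699 = 1218
Net migration: 30–44 − 117 → 1765; 75–89 + 90 → 1471
Giving 476 / 1383 / 1765 / 447 / 1291 / 1471 / 1218.
— Period 2 —
Births: 1383 × 0.243 = 336
15–29: 476 × 0.954 = 454
30–44: 1383 × 0.96 = 1328
45–59: 1765 × 0.952 = 1680
60–74: 447 × 0.942 = 421
75–89: 1291 × 0.933 = 1205
90+: 1471 × 0.911 + 1218 × 0.685 = 1340 + 834 = 2174
Net migration: 30–44 − 117 → 1211; 75–89 + 90 → 1295
Giving 336 / 454 / 1211 / 1680 / 421 / 1295 / 2174.
Total after period 2: 336 + 454 + 1211 + 1680 + 421 + 1295 + 2174 = 7571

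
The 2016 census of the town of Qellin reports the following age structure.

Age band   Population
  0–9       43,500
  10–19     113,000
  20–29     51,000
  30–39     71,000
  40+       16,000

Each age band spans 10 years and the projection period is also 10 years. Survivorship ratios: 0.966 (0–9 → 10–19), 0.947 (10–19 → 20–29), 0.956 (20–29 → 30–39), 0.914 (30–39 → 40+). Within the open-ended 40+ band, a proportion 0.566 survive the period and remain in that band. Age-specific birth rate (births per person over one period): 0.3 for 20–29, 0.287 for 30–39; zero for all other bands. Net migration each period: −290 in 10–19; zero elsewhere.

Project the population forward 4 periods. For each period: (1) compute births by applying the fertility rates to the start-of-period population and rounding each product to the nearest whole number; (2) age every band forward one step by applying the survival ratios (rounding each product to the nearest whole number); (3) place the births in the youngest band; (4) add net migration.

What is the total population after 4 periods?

248051

Period 1.
Births: 51000 × 0.3 = 15300 ; 71000 × 0.287 = 20377 → total 35677
10–19: 43500 × 0.966 = 42021
20–29: 113000 × 0.947 = 107011
30–39: 51000 × 0.956 = 48756
40+: 71000 × 0.914 + 16000 × 0.566 = 64894 + 9056 = 73950
Net migration: 10–19 − 290 → 41731
→ [35677, 41731, 107011, 48756, 73950]
Period 2.
Births: 107011 × 0.3 = 32103 ; 48756 × 0.287 = 13993 → total 46096
10–19: 35677 × 0.966 = 34464
20–29: 41731 × 0.947 = 39519
30–39: 107011 × 0.956 = 102303
40+: 48756 × 0.914 + 73950 × 0.566 = 44563 + 41856 = 86419
Net migration: 10–19 − 290 → 34174
→ [46096, 34174, 39519, 102303, 86419]
Period 3.
Births: 39519 × 0.3 = 11856 ; 102303 × 0.287 = 29361 → total 41217
10–19: 46096 × 0.966 = 44529
20–29: 34174 × 0.947 = 32363
30–39: 39519 × 0.956 = 37780
40+: 102303 × 0.914 + 86419 × 0.566 = 93505 + 48913 = 142418
Net migration: 10–19 − 290 → 44239
→ [41217, 44239, 32363, 37780, 142418]
Period 4.
Births: 32363 × 0.3 = 9709 ; 37780 × 0.287 = 10843 → total 20552
10–19: 41217 × 0.966 = 39816
20–29: 44239 × 0.947 = 41894
30–39: 32363 × 0.956 = 30939
40+: 37780 × 0.914 + 142418 × 0.566 = 34531 + 80609 = 115140
Net migration: 10–19 − 290 → 39526
→ [20552, 39526, 41894, 30939, 115140]
Total after period 4: 20552 + 39526 + 41894 + 30939 + 115140 = 248051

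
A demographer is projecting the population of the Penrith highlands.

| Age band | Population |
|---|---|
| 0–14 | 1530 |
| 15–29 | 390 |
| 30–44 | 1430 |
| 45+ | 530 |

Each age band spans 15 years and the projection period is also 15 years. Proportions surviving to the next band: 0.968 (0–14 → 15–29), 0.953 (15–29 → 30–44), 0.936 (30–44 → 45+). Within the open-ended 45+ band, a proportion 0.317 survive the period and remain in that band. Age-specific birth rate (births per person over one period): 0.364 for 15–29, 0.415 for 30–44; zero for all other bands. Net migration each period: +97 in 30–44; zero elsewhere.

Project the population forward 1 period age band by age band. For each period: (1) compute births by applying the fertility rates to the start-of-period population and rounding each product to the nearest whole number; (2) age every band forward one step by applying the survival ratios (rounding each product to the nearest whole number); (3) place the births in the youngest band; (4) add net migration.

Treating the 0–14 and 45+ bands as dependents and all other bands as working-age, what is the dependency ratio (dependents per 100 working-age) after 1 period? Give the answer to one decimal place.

114.9

(Groups numbered youngest = 1 to oldest = 4.)
— Period 1 —
Births: 390 × 0.364 = 142, 1430 × 0.415 = 593 → 735
Group 2: 1530 × 0.968 = 1481
Group 3: 390 × 0.953 = 372
Group 4: 1430 × 0.936 + 530 × 0.317 = 1338 + 168 = 1506
Net migration: Group 3 + 97 → 469
Population now: 0–14=735, 15–29=1481, 30–44=469, 45+=1506
Dependents (band 0–14 + band 45+) = 735 + 1506 = 2241; working-age = 1950; ratio = 2241/1950 × 100 = 114.9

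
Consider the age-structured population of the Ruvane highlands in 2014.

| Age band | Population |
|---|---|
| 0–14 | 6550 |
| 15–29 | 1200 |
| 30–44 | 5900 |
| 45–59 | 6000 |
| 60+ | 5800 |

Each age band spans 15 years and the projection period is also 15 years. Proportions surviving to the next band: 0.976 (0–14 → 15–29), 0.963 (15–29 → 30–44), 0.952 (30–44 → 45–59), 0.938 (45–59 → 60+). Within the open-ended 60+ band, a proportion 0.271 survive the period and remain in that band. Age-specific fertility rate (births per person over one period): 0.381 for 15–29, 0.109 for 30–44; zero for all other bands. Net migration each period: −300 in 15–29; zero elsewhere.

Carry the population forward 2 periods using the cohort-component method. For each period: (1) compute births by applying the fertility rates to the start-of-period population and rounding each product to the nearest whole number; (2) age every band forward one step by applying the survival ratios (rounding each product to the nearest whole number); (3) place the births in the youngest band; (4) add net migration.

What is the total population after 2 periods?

17410

— Period 1 —
Births: 1200 × 0.381 = 457, 5900 × 0.109 = 643 ⇒ total 1100
15–29: 6550 × 0.976 = 6393
30–44: 1200 × 0.963 = 1156
45–59: 5900 × 0.952 = 5617
60+: 6000 × 0.938 + 5800 × 0.271 = 5628 + 1572 = 7200
Net migration: 15–29 − 300 → 6093
Population now: 0–14=1100, 15–29=6093, 30–44=1156, 45–59=5617, 60+=7200
— Period 2 —
Births: 6093 × 0.381 = 2321, 1156 × 0.109 = 126 ⇒ total 2447
15–29: 1100 × 0.976 = 1074
30–44: 6093 × 0.963 = 5868
45–59: 1156 × 0.952 = 1101
60+: 5617 × 0.938 + 7200 × 0.271 = 5269 + 1951 = 7220
Net migration: 15–29 − 300 → 774
Population now: 0–14=2447, 15–29=774, 30–44=5868, 45–59=1101, 60+=7220
Total after period 2: 2447 + 774 + 5868 + 1101 + 7220 = 17410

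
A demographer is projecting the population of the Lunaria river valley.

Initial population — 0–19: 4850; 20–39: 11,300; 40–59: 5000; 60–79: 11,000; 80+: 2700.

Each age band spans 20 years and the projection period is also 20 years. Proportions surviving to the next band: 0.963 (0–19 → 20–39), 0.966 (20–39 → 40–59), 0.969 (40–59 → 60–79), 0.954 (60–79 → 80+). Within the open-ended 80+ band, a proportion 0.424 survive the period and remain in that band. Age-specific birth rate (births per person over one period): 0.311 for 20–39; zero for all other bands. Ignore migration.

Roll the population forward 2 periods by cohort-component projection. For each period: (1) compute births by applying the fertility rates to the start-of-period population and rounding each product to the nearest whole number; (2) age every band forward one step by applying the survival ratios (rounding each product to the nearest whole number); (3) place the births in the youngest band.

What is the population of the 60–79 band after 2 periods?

(Bands numbered youngest = 1 to oldest = 5.)
Period 1.
Births: 11300 * 0.311 = 3514
Band 2: 4850 * 0.963 = 4671
Band 3: 11300 * 0.966 = 10916
Band 4: 5000 * 0.969 = 4845
Band 5: 11000 * 0.954 + 2700 * 0.424 = 10494 + 1145 = 11639
→ [3514, 4671, 10916, 4845, 11639]
Period 2.
Births: 4671 * 0.311 = 1453
Band 2: 3514 * 0.963 = 3384
Band 3: 4671 * 0.966 = 4512
Band 4: 10916 * 0.969 = 10578
Band 5: 4845 * 0.954 + 11639 * 0.424 = 4622 + 4935 = 9557
→ [1453, 3384, 4512, 10578, 9557]

10578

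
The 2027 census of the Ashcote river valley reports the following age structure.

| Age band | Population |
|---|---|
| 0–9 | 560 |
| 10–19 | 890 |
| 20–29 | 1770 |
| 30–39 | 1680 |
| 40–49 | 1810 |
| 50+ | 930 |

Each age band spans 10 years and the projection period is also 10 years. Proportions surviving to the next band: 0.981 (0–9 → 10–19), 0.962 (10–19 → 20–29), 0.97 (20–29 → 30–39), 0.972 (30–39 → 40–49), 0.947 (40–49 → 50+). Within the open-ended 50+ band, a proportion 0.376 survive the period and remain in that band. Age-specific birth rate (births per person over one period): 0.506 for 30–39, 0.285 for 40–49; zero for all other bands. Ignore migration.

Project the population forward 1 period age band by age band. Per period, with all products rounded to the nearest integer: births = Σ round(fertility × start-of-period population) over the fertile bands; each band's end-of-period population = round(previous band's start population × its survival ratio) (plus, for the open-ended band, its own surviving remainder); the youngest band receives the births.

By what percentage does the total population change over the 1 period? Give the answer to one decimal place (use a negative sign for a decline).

Numbering the bands 1..6 from youngest to oldest:
[period 1]
Births: 1680 × 0.506 = 850  |  1810 × 0.285 = 516 — total 1366
Band 2: 560 × 0.981 = 549
Band 3: 890 × 0.962 = 856
Band 4: 1770 × 0.97 = 1717
Band 5: 1680 × 0.972 = 1633
Band 6: 1810 × 0.947 + 930 × 0.376 = 1714 + 350 = 2064
Population now: 0–9=1366, 10–19=549, 20–29=856, 30–39=1717, 40–49=1633, 50+=2064
Total: 7640 → 8185; change = 545; percentage change = 7.1%

7.1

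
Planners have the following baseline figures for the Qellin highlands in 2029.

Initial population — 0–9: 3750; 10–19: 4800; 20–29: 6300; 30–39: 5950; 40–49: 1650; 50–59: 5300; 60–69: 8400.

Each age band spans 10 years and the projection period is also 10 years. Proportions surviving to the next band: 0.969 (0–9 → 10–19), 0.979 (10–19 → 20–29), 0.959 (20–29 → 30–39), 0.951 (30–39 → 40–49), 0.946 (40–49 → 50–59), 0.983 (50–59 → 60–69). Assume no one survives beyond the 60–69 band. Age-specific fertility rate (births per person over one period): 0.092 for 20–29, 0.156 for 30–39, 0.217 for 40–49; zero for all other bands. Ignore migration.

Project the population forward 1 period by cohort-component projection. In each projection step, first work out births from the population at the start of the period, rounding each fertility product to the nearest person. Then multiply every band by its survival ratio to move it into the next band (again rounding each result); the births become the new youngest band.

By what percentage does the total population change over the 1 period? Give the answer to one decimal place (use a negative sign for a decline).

— Period 1 —
Births: 6300 × 0.092 = 580  |  5950 × 0.156 = 928  |  1650 × 0.217 = 358 → 1866
10–19: 3750 × 0.969 = 3634
20–29: 4800 × 0.979 = 4699
30–39: 6300 × 0.959 = 6042
40–49: 5950 × 0.951 = 5658
50–59: 1650 × 0.946 = 1561
60–69: 5300 × 0.983 = 5210
Population now: 0–9=1866, 10–19=3634, 20–29=4699, 30–39=6042, 40–49=5658, 50–59=1561, 60–69=5210
Total: 36150 → 28670; change = -7480; percentage change = -20.7%

-20.7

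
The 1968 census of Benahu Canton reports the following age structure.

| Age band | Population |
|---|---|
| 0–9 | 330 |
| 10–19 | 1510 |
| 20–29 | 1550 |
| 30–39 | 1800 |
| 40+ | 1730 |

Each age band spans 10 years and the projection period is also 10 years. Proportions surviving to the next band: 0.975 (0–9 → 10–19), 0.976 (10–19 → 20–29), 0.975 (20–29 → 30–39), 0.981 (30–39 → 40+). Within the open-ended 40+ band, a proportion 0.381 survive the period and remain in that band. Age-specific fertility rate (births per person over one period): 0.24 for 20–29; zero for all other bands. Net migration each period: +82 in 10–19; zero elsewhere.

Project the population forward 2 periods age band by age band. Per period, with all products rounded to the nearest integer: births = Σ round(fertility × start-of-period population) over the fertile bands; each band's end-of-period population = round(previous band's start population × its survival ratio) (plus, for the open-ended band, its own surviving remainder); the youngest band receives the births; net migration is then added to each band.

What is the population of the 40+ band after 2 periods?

Period 1.
Births: 1550 × 0.24 = 372
10–19: 330 × 0.975 = 322
20–29: 1510 × 0.976 = 1474
30–39: 1550 × 0.975 = 1511
40+: 1800 × 0.981 + 1730 × 0.381 = 1766 + 659 = 2425
Net migration: 10–19 + 82 → 404
Population now: 0–9=372, 10–19=404, 20–29=1474, 30–39=1511, 40+=2425
Period 2.
Births: 1474 × 0.24 = 354
10–19: 372 × 0.975 = 363
20–29: 404 × 0.976 = 394
30–39: 1474 × 0.975 = 1437
40+: 1511 × 0.981 + 2425 × 0.381 = 1482 + 924 = 2406
Net migration: 10–19 + 82 → 445
Population now: 0–9=354, 10–19=445, 20–29=394, 30–39=1437, 40+=2406

2406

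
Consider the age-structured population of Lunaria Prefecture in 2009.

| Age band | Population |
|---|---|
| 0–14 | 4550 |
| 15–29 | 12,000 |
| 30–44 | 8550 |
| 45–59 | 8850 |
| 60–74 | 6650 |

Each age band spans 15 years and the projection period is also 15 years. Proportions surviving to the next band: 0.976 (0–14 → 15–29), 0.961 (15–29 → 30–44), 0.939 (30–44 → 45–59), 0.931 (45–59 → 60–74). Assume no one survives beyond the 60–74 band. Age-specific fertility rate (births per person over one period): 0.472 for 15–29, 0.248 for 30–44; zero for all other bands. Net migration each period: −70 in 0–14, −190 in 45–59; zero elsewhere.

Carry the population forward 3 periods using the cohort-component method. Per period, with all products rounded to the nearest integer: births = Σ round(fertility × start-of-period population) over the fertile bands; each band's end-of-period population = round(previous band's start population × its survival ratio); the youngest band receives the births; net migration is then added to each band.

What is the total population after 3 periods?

Numbering the bands 1..5 from youngest to oldest:
Period 1.
Births: 12000 * 0.472 = 5664 ; 8550 * 0.248 = 2120 → total 7784
Band 2: 4550 * 0.976 = 4441
Band 3: 12000 * 0.961 = 11532
Band 4: 8550 * 0.939 = 8028
Band 5: 8850 * 0.931 = 8239
Net migration: Band 1 − 70 → 7714; Band 4 − 190 → 7838
Population now: 0–14=7714, 15–29=4441, 30–44=11532, 45–59=7838, 60–74=8239
Period 2.
Births: 4441 * 0.472 = 2096 ; 11532 * 0.248 = 2860 → total 4956
Band 2: 7714 * 0.976 = 7529
Band 3: 4441 * 0.961 = 4268
Band 4: 11532 * 0.939 = 10829
Band 5: 7838 * 0.931 = 7297
Net migration: Band 1 − 70 → 4886; Band 4 − 190 → 10639
Population now: 0–14=4886, 15–29=7529, 30–44=4268, 45–59=10639, 60–74=7297
Period 3.
Births: 7529 * 0.472 = 3554 ; 4268 * 0.248 = 1058 → total 4612
Band 2: 4886 * 0.976 = 4769
Band 3: 7529 * 0.961 = 7235
Band 4: 4268 * 0.939 = 4008
Band 5: 10639 * 0.931 = 9905
Net migration: Band 1 − 70 → 4542; Band 4 − 190 → 3818
Population now: 0–14=4542, 15–29=4769, 30–44=7235, 45–59=3818, 60–74=9905
Total after period 3: 4542 + 4769 + 7235 + 3818 + 9905 = 30269

30269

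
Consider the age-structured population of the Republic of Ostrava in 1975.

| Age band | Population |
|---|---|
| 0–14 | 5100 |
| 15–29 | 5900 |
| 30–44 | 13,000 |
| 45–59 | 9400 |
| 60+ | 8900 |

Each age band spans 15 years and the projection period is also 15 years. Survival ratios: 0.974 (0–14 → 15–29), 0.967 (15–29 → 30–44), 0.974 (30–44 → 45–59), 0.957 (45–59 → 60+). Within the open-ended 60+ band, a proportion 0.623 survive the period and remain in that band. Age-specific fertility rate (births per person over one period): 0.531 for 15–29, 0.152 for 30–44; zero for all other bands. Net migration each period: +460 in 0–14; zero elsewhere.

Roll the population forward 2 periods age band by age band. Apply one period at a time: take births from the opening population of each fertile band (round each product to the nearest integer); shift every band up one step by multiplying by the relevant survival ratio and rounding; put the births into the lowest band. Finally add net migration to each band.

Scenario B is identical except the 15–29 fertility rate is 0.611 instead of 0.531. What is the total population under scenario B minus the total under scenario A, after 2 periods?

After projecting period 1:
Births: 5900 × 0.531 = 3133 ; 13000 × 0.152 = 1976 → total 5109
15–29: 5100 × 0.974 = 4967
30–44: 5900 × 0.967 = 5705
45–59: 13000 × 0.974 = 12662
60+: 9400 × 0.957 + 8900 × 0.623 = 8996 + 5545 = 14541
Net migration: 0–14 + 460 → 5569
End of period: [5569, 4967, 5705, 12662, 14541]
After projecting period 2:
Births: 4967 × 0.531 = 2637 ; 5705 × 0.152 = 867 → total 3504
15–29: 5569 × 0.974 = 5424
30–44: 4967 × 0.967 = 4803
45–59: 5705 × 0.974 = 5557
60+: 12662 × 0.957 + 14541 × 0.623 = 12118 + 9059 = 21177
Net migration: 0–14 + 460 → 3964
End of period: [3964, 5424, 4803, 5557, 21177]
Scenario A total after 2 periods: 40925
Scenario B projection —
After projecting period 1:
Births: 5900 × 0.611 = 3605 ; 13000 × 0.152 = 1976 → total 5581
15–29: 5100 × 0.974 = 4967
30–44: 5900 × 0.967 = 5705
45–59: 13000 × 0.974 = 12662
60+: 9400 × 0.957 + 8900 × 0.623 = 8996 + 5545 = 14541
Net migration: 0–14 + 460 → 6041
End of period: [6041, 4967, 5705, 12662, 14541]
After projecting period 2:
Births: 4967 × 0.611 = 3035 ; 5705 × 0.152 = 867 → total 3902
15–29: 6041 × 0.974 = 5884
30–44: 4967 × 0.967 = 4803
45–59: 5705 × 0.974 = 5557
60+: 12662 × 0.957 + 14541 × 0.623 = 12118 + 9059 = 21177
Net migration: 0–14 + 460 → 4362
End of period: [4362, 5884, 4803, 5557, 21177]
Scenario B total after 2 periods: 41783
Difference B − A = 41783 − 40925 = 858

858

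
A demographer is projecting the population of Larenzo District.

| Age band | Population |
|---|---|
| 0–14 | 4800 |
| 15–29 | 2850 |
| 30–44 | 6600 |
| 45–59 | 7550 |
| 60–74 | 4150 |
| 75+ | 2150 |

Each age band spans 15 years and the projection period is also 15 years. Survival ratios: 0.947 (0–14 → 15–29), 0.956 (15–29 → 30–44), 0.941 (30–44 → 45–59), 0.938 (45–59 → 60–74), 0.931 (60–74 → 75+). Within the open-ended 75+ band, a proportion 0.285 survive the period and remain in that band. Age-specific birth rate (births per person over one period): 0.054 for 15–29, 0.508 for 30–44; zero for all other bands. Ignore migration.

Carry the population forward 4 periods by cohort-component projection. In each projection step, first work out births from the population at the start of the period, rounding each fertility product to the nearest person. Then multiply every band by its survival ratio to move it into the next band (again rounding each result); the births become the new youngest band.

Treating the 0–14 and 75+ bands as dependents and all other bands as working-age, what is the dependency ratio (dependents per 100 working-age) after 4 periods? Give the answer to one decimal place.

(Bands numbered youngest = 1 to oldest = 6.)
— Period 1 —
Births: 2850 × 0.054 = 154  |  6600 × 0.508 = 3353 → 3507
Band 2: 4800 × 0.947 = 4546
Band 3: 2850 × 0.956 = 2725
Band 4: 6600 × 0.941 = 6211
Band 5: 7550 × 0.938 = 7082
Band 6: 4150 × 0.931 + 2150 × 0.285 = 3864 + 613 = 4477
End of period: [3507, 4546, 2725, 6211, 7082, 4477]
— Period 2 —
Births: 4546 × 0.054 = 245  |  2725 × 0.508 = 1384 → 1629
Band 2: 3507 × 0.947 = 3321
Band 3: 4546 × 0.956 = 4346
Band 4: 2725 × 0.941 = 2564
Band 5: 6211 × 0.938 = 5826
Band 6: 7082 × 0.931 + 4477 × 0.285 = 6593 + 1276 = 7869
End of period: [1629, 3321, 4346, 2564, 5826, 7869]
— Period 3 —
Births: 3321 × 0.054 = 179  |  4346 × 0.508 = 2208 → 2387
Band 2: 1629 × 0.947 = 1543
Band 3: 3321 × 0.956 = 3175
Band 4: 4346 × 0.941 = 4090
Band 5: 2564 × 0.938 = 2405
Band 6: 5826 × 0.931 + 7869 × 0.285 = 5424 + 2243 = 7667
End of period: [2387, 1543, 3175, 4090, 2405, 7667]
— Period 4 —
Births: 1543 × 0.054 = 83  |  3175 × 0.508 = 1613 → 1696
Band 2: 2387 × 0.947 = 2260
Band 3: 1543 × 0.956 = 1475
Band 4: 3175 × 0.941 = 2988
Band 5: 4090 × 0.938 = 3836
Band 6: 2405 × 0.931 + 7667 × 0.285 = 2239 + 2185 = 4424
End of period: [1696, 2260, 1475, 2988, 3836, 4424]
Dependents (band 0–14 + band 75+) = 1696 + 4424 = 6120; working-age = 10559; ratio = 6120/10559 × 100 = 58.0

58.0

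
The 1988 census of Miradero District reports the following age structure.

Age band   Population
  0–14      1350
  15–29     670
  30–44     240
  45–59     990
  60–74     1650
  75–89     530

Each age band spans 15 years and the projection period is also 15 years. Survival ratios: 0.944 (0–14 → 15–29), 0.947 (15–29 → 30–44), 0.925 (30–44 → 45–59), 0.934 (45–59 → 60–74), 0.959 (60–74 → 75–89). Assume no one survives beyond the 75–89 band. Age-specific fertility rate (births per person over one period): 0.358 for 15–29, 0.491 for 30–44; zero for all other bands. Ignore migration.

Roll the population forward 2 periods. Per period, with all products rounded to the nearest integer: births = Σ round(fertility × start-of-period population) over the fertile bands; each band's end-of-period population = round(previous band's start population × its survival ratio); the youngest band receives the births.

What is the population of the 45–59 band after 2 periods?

After projecting period 1:
Births: 670 * 0.358 = 240 ; 240 * 0.491 = 118 — total 358
15–29: 1350 * 0.944 = 1274
30–44: 670 * 0.947 = 634
45–59: 240 * 0.925 = 222
60–74: 990 * 0.934 = 925
75–89: 1650 * 0.959 = 1582
Giving 358 / 1274 / 634 / 222 / 925 / 1582.
After projecting period 2:
Births: 1274 * 0.358 = 456 ; 634 * 0.491 = 311 — total 767
15–29: 358 * 0.944 = 338
30–44: 1274 * 0.947 = 1206
45–59: 634 * 0.925 = 586
60–74: 222 * 0.934 = 207
75–89: 925 * 0.959 = 887
Giving 767 / 338 / 1206 / 586 / 207 / 887.

586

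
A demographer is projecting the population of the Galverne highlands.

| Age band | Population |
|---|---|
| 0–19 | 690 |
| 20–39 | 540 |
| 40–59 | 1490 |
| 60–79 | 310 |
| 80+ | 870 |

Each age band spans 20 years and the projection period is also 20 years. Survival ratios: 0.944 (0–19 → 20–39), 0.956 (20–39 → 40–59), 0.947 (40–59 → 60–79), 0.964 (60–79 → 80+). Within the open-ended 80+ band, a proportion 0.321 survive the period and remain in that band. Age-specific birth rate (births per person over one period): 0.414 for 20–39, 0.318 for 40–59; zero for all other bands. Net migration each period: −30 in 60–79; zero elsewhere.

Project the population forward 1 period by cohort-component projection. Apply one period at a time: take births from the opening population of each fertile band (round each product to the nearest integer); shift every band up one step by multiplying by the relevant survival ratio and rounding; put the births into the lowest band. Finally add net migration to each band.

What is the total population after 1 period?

3824

After projecting period 1:
Births: 540 × 0.414 = 224, 1490 × 0.318 = 474 → 698
20–39: 690 × 0.944 = 651
40–59: 540 × 0.956 = 516
60–79: 1490 × 0.947 = 1411
80+: 310 × 0.964 + 870 × 0.321 = 299 + 279 = 578
Net migration: 60–79 − 30 → 1381
Giving 698 / 651 / 516 / 1381 / 578.
Total after period 1: 698 + 651 + 516 + 1381 + 578 = 3824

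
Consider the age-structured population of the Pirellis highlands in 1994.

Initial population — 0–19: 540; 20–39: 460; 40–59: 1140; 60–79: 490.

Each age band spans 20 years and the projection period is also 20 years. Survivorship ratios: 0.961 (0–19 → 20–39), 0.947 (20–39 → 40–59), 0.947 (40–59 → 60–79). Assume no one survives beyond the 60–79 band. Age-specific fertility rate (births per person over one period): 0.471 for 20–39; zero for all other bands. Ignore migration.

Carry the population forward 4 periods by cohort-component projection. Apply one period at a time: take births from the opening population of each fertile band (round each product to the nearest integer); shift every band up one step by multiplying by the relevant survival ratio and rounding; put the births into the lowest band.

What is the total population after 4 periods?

[period 1]
Births: 460 × 0.471 = 217
20–39: 540 × 0.961 = 519
40–59: 460 × 0.947 = 436
60–79: 1140 × 0.947 = 1080
Giving 217 / 519 / 436 / 1080.
[period 2]
Births: 519 × 0.471 = 244
20–39: 217 × 0.961 = 209
40–59: 519 × 0.947 = 491
60–79: 436 × 0.947 = 413
Giving 244 / 209 / 491 / 413.
[period 3]
Births: 209 × 0.471 = 98
20–39: 244 × 0.961 = 234
40–59: 209 × 0.947 = 198
60–79: 491 × 0.947 = 465
Giving 98 / 234 / 198 / 465.
[period 4]
Births: 234 × 0.471 = 110
20–39: 98 × 0.961 = 94
40–59: 234 × 0.947 = 222
60–79: 198 × 0.947 = 188
Giving 110 / 94 / 222 / 188.
Total after period 4: 110 + 94 + 222 + 188 = 614

614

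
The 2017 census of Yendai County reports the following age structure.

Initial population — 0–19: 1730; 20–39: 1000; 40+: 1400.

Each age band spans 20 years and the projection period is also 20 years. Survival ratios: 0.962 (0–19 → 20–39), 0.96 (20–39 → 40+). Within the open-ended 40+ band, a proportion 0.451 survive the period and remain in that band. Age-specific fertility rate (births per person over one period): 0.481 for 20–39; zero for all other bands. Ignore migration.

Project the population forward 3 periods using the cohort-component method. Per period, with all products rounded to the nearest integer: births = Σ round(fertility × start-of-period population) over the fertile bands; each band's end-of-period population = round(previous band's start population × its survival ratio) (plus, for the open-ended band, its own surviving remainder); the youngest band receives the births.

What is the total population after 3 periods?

After projecting period 1:
Births: 1000 * 0.481 = 481
20–39: 1730 * 0.962 = 1664
40+: 1000 * 0.96 + 1400 * 0.451 = 960 + 631 = 1591
Population now: 0–19=481, 20–39=1664, 40+=1591
After projecting period 2:
Births: 1664 * 0.481 = 800
20–39: 481 * 0.962 = 463
40+: 1664 * 0.96 + 1591 * 0.451 = 1597 + 718 = 2315
Population now: 0–19=800, 20–39=463, 40+=2315
After projecting period 3:
Births: 463 * 0.481 = 223
20–39: 800 * 0.962 = 770
40+: 463 * 0.96 + 2315 * 0.451 = 444 + 1044 = 1488
Population now: 0–19=223, 20–39=770, 40+=1488
Total after period 3: 223 + 770 + 1488 = 2481

2481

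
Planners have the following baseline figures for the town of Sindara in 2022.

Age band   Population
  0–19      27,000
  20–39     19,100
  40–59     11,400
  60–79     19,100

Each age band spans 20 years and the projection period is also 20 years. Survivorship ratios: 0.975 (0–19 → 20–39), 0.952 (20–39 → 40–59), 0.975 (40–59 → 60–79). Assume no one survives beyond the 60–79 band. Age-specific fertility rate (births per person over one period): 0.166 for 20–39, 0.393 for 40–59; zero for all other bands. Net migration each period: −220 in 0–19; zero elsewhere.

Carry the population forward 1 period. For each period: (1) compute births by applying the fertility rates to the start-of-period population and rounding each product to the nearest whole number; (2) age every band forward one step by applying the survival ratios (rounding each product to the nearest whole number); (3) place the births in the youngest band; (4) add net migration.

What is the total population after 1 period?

63054

Let group 1 be 0–19 through group 4 = 60–79.
Period 1.
Births: 19100 * 0.166 = 3171  |  11400 * 0.393 = 4480 — total 7651
Group 2: 27000 * 0.975 = 26325
Group 3: 19100 * 0.952 = 18183
Group 4: 11400 * 0.975 = 11115
Net migration: Group 1 − 220 → 7431
Population now: 0–19=7431, 20–39=26325, 40–59=18183, 60–79=11115
Total after period 1: 7431 + 26325 + 18183 + 11115 = 63054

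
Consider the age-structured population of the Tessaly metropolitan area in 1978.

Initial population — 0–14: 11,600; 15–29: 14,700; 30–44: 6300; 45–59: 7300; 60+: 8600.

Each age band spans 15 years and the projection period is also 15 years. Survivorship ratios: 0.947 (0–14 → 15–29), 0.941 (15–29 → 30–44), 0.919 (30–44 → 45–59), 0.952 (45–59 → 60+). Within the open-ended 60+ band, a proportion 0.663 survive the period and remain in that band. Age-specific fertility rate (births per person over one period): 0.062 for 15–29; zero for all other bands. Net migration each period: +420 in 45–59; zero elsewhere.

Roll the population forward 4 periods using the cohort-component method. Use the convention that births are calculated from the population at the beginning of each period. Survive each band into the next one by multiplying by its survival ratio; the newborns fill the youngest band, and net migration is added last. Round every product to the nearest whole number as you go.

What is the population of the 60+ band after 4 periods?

Numbering the bands 1..5 from youngest to oldest:
— Period 1 —
Births: 14700 * 0.062 = 911
Band 2: 11600 * 0.947 = 10985
Band 3: 14700 * 0.941 = 13833
Band 4: 6300 * 0.919 = 5790
Band 5: 7300 * 0.952 + 8600 * 0.663 = 6950 + 5702 = 12652
Net migration: Band 4 + 420 → 6210
Giving 911 / 10985 / 13833 / 6210 / 12652.
— Period 2 —
Births: 10985 * 0.062 = 681
Band 2: 911 * 0.947 = 863
Band 3: 10985 * 0.941 = 10337
Band 4: 13833 * 0.919 = 12713
Band 5: 6210 * 0.952 + 12652 * 0.663 = 5912 + 8388 = 14300
Net migration: Band 4 + 420 → 13133
Giving 681 / 863 / 10337 / 13133 / 14300.
— Period 3 —
Births: 863 * 0.062 = 54
Band 2: 681 * 0.947 = 645
Band 3: 863 * 0.941 = 812
Band 4: 10337 * 0.919 = 9500
Band 5: 13133 * 0.952 + 14300 * 0.663 = 12503 + 9481 = 21984
Net migration: Band 4 + 420 → 9920
Giving 54 / 645 / 812 / 9920 / 21984.
— Period 4 —
Births: 645 * 0.062 = 40
Band 2: 54 * 0.947 = 51
Band 3: 645 * 0.941 = 607
Band 4: 812 * 0.919 = 746
Band 5: 9920 * 0.952 + 21984 * 0.663 = 9444 + 14575 = 24019
Net migration: Band 4 + 420 → 1166
Giving 40 / 51 / 607 / 1166 / 24019.

24019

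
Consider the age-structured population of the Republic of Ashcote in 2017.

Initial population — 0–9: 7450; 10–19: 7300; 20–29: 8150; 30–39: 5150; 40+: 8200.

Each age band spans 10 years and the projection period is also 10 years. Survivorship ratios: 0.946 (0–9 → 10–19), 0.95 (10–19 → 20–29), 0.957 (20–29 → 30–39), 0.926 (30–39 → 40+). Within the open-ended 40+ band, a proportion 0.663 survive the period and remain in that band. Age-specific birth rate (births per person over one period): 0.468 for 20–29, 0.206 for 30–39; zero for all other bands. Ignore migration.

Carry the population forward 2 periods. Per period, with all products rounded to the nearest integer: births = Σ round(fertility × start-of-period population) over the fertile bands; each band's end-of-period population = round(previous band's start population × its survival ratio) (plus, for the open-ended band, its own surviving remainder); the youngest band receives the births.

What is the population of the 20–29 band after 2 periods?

Let band 1 be 0–9 through band 5 = 40+.
After projecting period 1:
Births: 8150 × 0.468 = 3814, 5150 × 0.206 = 1061 → total 4875
Band 2: 7450 × 0.946 = 7048
Band 3: 7300 × 0.95 = 6935
Band 4: 8150 × 0.957 = 7800
Band 5: 5150 × 0.926 + 8200 × 0.663 = 4769 + 5437 = 10206
→ [4875, 7048, 6935, 7800, 10206]
After projecting period 2:
Births: 6935 × 0.468 = 3246, 7800 × 0.206 = 1607 → total 4853
Band 2: 4875 × 0.946 = 4612
Band 3: 7048 × 0.95 = 6696
Band 4: 6935 × 0.957 = 6637
Band 5: 7800 × 0.926 + 10206 × 0.663 = 7223 + 6767 = 13990
→ [4853, 4612, 6696, 6637, 13990]

6696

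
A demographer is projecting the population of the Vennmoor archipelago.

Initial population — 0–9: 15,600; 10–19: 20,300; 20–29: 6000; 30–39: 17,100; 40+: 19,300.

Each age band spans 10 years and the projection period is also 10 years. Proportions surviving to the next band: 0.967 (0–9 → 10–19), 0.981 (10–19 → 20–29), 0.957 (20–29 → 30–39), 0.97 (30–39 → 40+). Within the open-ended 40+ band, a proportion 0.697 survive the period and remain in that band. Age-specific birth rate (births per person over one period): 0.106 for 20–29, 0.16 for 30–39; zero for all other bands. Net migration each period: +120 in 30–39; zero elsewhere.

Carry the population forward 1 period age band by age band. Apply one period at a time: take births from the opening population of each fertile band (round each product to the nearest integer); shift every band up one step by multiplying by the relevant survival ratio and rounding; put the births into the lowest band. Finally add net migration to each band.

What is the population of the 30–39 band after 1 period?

Period 1.
Births: 6000 × 0.106 = 636 ; 17100 × 0.16 = 2736 — total 3372
10–19: 15600 × 0.967 = 15085
20–29: 20300 × 0.981 = 19914
30–39: 6000 × 0.957 = 5742
40+: 17100 × 0.97 + 19300 × 0.697 = 16587 + 13452 = 30039
Net migration: 30–39 + 120 → 5862
→ [3372, 15085, 19914, 5862, 30039]

5862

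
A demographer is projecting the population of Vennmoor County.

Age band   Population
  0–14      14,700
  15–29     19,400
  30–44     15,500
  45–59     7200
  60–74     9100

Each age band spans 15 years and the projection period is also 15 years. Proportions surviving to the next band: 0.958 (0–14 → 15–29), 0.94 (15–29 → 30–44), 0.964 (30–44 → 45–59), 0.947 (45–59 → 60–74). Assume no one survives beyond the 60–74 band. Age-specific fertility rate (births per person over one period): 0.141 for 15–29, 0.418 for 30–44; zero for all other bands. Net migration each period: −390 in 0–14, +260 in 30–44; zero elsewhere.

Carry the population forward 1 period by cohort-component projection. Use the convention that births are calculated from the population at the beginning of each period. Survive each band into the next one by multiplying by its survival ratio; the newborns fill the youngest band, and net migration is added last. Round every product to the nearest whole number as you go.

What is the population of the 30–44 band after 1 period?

(Bands numbered youngest = 1 to oldest = 5.)
After projecting period 1:
Births: 19400 * 0.141 = 2735, 15500 * 0.418 = 6479 → 9214
Band 2: 14700 * 0.958 = 14083
Band 3: 19400 * 0.94 = 18236
Band 4: 15500 * 0.964 = 14942
Band 5: 7200 * 0.947 = 6818
Net migration: Band 1 − 390 → 8824; Band 3 + 260 → 18496
→ [8824, 14083, 18496, 14942, 6818]

18496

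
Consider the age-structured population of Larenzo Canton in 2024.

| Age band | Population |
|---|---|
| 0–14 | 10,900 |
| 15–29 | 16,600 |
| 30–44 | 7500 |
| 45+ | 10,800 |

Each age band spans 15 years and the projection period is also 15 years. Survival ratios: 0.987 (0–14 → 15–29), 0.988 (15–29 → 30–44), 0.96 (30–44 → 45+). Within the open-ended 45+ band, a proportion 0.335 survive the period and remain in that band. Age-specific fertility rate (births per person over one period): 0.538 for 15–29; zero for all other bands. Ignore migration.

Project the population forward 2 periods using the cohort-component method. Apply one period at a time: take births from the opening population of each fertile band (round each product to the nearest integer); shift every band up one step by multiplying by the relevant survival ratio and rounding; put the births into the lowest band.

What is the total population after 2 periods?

44601

Call the groups 1 to 4, youngest first.
Period 1:
Births: 16600 × 0.538 = 8931
Group 2: 10900 × 0.987 = 10758
Group 3: 16600 × 0.988 = 16401
Group 4: 7500 × 0.96 + 10800 × 0.335 = 7200 + 3618 = 10818
Giving 8931 / 10758 / 16401 / 10818.
Period 2:
Births: 10758 × 0.538 = 5788
Group 2: 8931 × 0.987 = 8815
Group 3: 10758 × 0.988 = 10629
Group 4: 16401 × 0.96 + 10818 × 0.335 = 15745 + 3624 = 19369
Giving 5788 / 8815 / 10629 / 19369.
Total after period 2: 5788 + 8815 + 10629 + 19369 = 44601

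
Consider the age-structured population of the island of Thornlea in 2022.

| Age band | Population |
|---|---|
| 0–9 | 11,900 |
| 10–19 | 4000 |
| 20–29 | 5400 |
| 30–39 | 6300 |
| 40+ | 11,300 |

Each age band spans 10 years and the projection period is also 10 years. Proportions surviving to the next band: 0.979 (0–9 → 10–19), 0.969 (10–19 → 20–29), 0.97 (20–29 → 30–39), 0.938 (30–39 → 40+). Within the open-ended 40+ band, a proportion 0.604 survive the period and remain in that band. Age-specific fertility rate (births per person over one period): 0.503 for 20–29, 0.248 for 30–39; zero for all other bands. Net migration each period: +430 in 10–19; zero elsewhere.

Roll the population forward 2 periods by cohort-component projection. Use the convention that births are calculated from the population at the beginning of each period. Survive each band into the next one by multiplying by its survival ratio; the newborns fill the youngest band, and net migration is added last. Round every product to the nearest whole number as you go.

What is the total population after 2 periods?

Numbering the bands 1..5 from youngest to oldest:
Period 1:
Births: 5400 * 0.503 = 2716, 6300 * 0.248 = 1562 — total 4278
Band 2: 11900 * 0.979 = 11650
Band 3: 4000 * 0.969 = 3876
Band 4: 5400 * 0.97 = 5238
Band 5: 6300 * 0.938 + 11300 * 0.604 = 5909 + 6825 = 12734
Net migration: Band 2 + 430 → 12080
→ [4278, 12080, 3876, 5238, 12734]
Period 2:
Births: 3876 * 0.503 = 1950, 5238 * 0.248 = 1299 — total 3249
Band 2: 4278 * 0.979 = 4188
Band 3: 12080 * 0.969 = 11706
Band 4: 3876 * 0.97 = 3760
Band 5: 5238 * 0.938 + 12734 * 0.604 = 4913 + 7691 = 12604
Net migration: Band 2 + 430 → 4618
→ [3249, 4618, 11706, 3760, 12604]
Total after period 2: 3249 + 4618 + 11706 + 3760 + 12604 = 35937

35937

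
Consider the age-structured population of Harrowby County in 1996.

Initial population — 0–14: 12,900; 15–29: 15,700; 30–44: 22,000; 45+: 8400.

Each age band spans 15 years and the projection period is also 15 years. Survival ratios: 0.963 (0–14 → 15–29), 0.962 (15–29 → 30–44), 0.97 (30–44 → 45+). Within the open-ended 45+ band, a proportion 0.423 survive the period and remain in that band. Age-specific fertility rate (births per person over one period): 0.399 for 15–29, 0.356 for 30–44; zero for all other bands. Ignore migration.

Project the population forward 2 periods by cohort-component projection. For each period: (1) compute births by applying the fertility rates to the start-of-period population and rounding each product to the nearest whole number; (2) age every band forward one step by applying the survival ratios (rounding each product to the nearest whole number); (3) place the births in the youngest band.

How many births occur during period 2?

Let group 1 be 0–14 through group 4 = 45+.
After projecting period 1:
Births: 15700 × 0.399 = 6264, 22000 × 0.356 = 7832 ⇒ total 14096
Group 2: 12900 × 0.963 = 12423
Group 3: 15700 × 0.962 = 15103
Group 4: 22000 × 0.97 + 8400 × 0.423 = 21340 + 3553 = 24893
End of period: [14096, 12423, 15103, 24893]
After projecting period 2:
Births: 12423 × 0.399 = 4957, 15103 × 0.356 = 5377 ⇒ total 10334
Group 2: 14096 × 0.963 = 13574
Group 3: 12423 × 0.962 = 11951
Group 4: 15103 × 0.97 + 24893 × 0.423 = 14650 + 10530 = 25180
End of period: [10334, 13574, 11951, 25180]

10334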